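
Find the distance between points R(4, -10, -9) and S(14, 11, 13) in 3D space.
d = √[(10)² + (21)² + (22)²] = √1025 = 32.02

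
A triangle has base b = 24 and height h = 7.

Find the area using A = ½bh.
A = ½·24·7 = 84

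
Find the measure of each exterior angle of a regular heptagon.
Exterior angle of a regular n-gon = 360/n
Exterior angle = 360/7
Exterior angle = 51.43 degrees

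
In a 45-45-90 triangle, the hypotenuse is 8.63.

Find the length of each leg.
In a 45-45-90 triangle, hypotenuse = leg·√2  →  leg = hypotenuse/√2
leg = 8.63/√2 = 6.102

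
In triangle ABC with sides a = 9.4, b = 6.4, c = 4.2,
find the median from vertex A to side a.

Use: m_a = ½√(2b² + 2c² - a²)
m_a = ½√(2·6.4² + 2·4.2² - 9.4²)
m_a = ½√(81.92 + 35.28 - 88.36) = ½√28.84 = 2.685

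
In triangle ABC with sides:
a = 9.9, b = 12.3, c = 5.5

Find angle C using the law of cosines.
cos(C) = (a² + b² - c²)/(2ab)
cos(C) = (9.9² + 12.3² - 5.5²)/(2·9.9·12.3) = 219.05/243.54 = 0.899442
C = arccos(0.899442) = 25.92°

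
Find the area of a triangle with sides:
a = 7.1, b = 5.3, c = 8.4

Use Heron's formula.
s = (a+b+c)/2 = (7.1+5.3+8.4)/2 = 10.4
A = √(s(s-a)(s-b)(s-c)) = √(10.4·3.3·5.1·2)
A = √350.064 = 18.71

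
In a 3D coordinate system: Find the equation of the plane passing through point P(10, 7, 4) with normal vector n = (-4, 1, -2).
d = n·P = (-4)(10) + (1)(7) + (-2)(4) = -41
Plane: -4x + y - 2z = -41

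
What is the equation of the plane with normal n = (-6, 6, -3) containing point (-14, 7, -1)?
d = n·P = (-6)(-14) + (6)(7) + (-3)(-1) = 129
Plane: -6x + 6y - 3z = 129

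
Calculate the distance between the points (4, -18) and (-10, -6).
Using the distance formula: d = sqrt((x₂-x₁)² + (y₂-y₁)²)
dx = (-10) - 4 = -14
dy = (-6) - (-18) = 12
d = sqrt((-14)² + 12²) = sqrt(196 + 144) = sqrt(340) = 18.44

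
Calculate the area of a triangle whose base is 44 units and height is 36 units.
Area = (1/2) * base * height
Area = (1/2) * 44 * 36
Area = 792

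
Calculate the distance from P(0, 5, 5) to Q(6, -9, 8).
d = √[(6)² + (-14)² + (3)²] = √241 = 15.52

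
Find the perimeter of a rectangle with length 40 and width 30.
Perimeter = 2 * (length + width)
Perimeter = 2 * (40 + 30)
Perimeter = 2 * 70
Perimeter = 140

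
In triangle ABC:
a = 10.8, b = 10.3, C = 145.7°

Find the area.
Using A = ½ab·sin(C):
A = ½·10.8·10.3·sin(145.7°) = ½·111.24·0.563526 = 31.34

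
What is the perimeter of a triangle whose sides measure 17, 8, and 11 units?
Perimeter = sum of all sides
Perimeter = 17 + 8 + 11
Perimeter = 36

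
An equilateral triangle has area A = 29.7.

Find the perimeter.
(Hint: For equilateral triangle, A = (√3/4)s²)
A = (√3/4)s²  →  s² = 4A/√3 = 4·29.7/√3 = 68.5892
s = 8.28186
Perimeter = 3s = 24.85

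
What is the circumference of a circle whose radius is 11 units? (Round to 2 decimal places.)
Circumference = 2 * pi * r
Circumference = 2 * pi * 11
Circumference = 69.12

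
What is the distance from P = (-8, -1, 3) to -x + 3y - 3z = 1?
d = |(-1)(-8) + 3(-1) + (-3)(3) - (1)| / √((-1)² + 3² + (-3)²) = 5/√19 = 1.147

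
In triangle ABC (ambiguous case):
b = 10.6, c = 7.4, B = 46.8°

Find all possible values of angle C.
sin(C)/c = sin(B)/b  →  sin(C) = c·sin(B)/b = 7.4·sin(46.8°)/10.6 = 0.508903
C₁ = arcsin(0.508903) = 30.59°,  C₂ = 180° - C₁ = 149.41°
Check C₂: A = 180° - 46.8° - 149.41° = -16.21° ≤ 0, rejected
C = 30.59° (one solution)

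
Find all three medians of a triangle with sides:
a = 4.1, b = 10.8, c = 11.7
Using m_x = ½√(2y² + 2z² - x²):
m_a = ½√(2·10.8² + 2·11.7² - 4.1²) = ½√490.25 = 11.07
m_b = ½√(2·4.1² + 2·11.7² - 10.8²) = ½√190.76 = 6.906
m_c = ½√(2·4.1² + 2·10.8² - 11.7²) = ½√130.01 = 5.701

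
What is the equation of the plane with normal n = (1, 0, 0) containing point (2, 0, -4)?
d = n·P = (1)(2) + (0)(0) + (0)(-4) = 2
Plane: x = 2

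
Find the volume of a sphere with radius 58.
Volume = (4/3) * pi * r³
Volume = (4/3) * pi * 58³
Volume = (4/3) * pi * 195112
Volume = 817283.23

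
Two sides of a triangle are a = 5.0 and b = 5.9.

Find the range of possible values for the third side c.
By the triangle inequality: |a - b| < c < a + b
|5.0 - 5.9| < c < 5.0 + 5.9
0.9 < c < 10.9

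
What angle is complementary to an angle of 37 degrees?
Complementary angles sum to 90 degrees.
Other angle = 90 - 37
Other angle = 53 degrees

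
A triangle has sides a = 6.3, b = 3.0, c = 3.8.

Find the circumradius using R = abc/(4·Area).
s = (a+b+c)/2 = 6.55
Area = √(s(s-a)(s-b)(s-c)) = √(6.55·0.25·3.55·2.75) = 3.99826
R = abc/(4·Area) = (6.3·3.0·3.8)/(4·3.99826) = 71.82/15.99304 = 4.491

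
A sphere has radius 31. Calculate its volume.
Volume = (4/3) * pi * r³
Volume = (4/3) * pi * 31³
Volume = (4/3) * pi * 29791
Volume = 124788.25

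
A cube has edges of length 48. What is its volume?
Volume = s³
Volume = 48³
Volume = 110592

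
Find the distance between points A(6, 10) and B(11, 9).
Using the distance formula: d = sqrt((x₂-x₁)² + (y₂-y₁)²)
dx = 11 - 6 = 5
dy = 9 - 10 = -1
d = sqrt(5² + (-1)²) = sqrt(25 + 1) = sqrt(26) = 5.10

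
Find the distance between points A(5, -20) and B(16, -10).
Using the distance formula: d = sqrt((x₂-x₁)² + (y₂-y₁)²)
dx = 16 - 5 = 11
dy = (-10) - (-20) = 10
d = sqrt(11² + 10²) = sqrt(121 + 100) = sqrt(221) = 14.87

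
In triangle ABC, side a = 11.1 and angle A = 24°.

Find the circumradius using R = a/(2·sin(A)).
R = a/(2·sin(A)) = 11.1/(2·sin(24°))
R = 11.1/(2·0.406737) = 11.1/0.813473 = 13.65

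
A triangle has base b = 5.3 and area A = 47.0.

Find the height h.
A = ½bh  →  h = 2A/b
h = 2·47.0/5.3 = 17.74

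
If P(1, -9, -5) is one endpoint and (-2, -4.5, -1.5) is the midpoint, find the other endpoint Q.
Q = (2×(-2) - 1, 2×(-4.5) - (-9), 2×(-1.5) - (-5)) = (-5, 0, 2)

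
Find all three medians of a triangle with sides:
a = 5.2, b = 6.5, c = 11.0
Using m_x = ½√(2y² + 2z² - x²):
m_a = ½√(2·6.5² + 2·11.0² - 5.2²) = ½√299.46 = 8.652
m_b = ½√(2·5.2² + 2·11.0² - 6.5²) = ½√253.83 = 7.966
m_c = ½√(2·5.2² + 2·6.5² - 11.0²) = ½√17.58 = 2.096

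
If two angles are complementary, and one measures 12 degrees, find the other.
Complementary angles sum to 90 degrees.
Other angle = 90 - 12
Other angle = 78 degrees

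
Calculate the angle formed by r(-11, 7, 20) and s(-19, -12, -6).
r·s = 5, |r|² = 570, |s|² = 541
cos θ = 5/√308370 ≈ 0.009004
θ ≈ 89.48°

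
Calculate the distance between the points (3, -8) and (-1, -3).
Using the distance formula: d = sqrt((x₂-x₁)² + (y₂-y₁)²)
dx = (-1) - 3 = -4
dy = (-3) - (-8) = 5
d = sqrt((-4)² + 5²) = sqrt(16 + 25) = sqrt(41) = 6.40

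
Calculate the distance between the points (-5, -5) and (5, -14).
Using the distance formula: d = sqrt((x₂-x₁)² + (y₂-y₁)²)
dx = 5 - (-5) = 10
dy = (-14) - (-5) = -9
d = sqrt(10² + (-9)²) = sqrt(100 + 81) = sqrt(181) = 13.45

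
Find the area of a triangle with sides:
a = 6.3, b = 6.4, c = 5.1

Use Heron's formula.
s = (a+b+c)/2 = (6.3+6.4+5.1)/2 = 8.9
A = √(s(s-a)(s-b)(s-c)) = √(8.9·2.6·2.5·3.8)
A = √219.83 = 14.83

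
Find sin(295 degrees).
sin(295 degrees) = -0.9063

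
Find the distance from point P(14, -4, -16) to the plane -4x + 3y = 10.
d = |(-4)(14) + 3(-4) + 0(-16) - (10)| / √((-4)² + 3² + 0²) = 78/√25 = 15.6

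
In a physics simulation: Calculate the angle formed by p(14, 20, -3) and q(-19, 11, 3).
p·q = -55, |p|² = 605, |q|² = 491
cos θ = -55/√297055 ≈ -0.1009
θ ≈ 95.79°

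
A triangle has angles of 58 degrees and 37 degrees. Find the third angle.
Sum of angles in a triangle = 180 degrees
Third angle = 180 - 58 - 37
Third angle = 85 degrees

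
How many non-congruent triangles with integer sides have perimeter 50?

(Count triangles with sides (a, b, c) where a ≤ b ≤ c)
With a ≤ b ≤ c and a + b + c = 50, the triangle inequality a + b > c gives c < 50/2, so c ≤ 24.
Iterate a from 1 to ⌊p/3⌋ = 16; for each a, b ranges from a to ⌊(p−a)/2⌋ with c = p − a − b, keeping only c ≥ b.
Triples: (2, 24, 24), (3, 23, 24), (4, 22, 24), …
Count = 52 triangles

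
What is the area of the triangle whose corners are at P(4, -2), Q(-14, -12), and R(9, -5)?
Using the coordinate formula: Area = (1/2)|x₁(y₂-y₃) + x₂(y₃-y₁) + x₃(y₁-y₂)|
Area = (1/2)|4((-12)-(-5)) + (-14)((-5)-(-2)) + 9((-2)-(-12))|
Area = (1/2)|4*(-7) + (-14)*(-3) + 9*10|
Area = (1/2)|(-28) + 42 + 90|
Area = (1/2)*104 = 52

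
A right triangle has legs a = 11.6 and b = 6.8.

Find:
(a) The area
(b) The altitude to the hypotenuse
(a) Area = ½ab = ½·11.6·6.8 = 39.44
(b) Hypotenuse c = √(11.6² + 6.8²) = √180.8 = 13.4462
    Area = ½·c·h_c  →  h_c = 2·Area/c = 2·39.44/13.4462 = 5.866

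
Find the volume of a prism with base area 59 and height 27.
Volume = base area * height
Volume = 59 * 27
Volume = 1593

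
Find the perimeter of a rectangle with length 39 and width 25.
Perimeter = 2 * (length + width)
Perimeter = 2 * (39 + 25)
Perimeter = 2 * 64
Perimeter = 128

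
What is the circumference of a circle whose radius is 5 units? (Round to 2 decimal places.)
Circumference = 2 * pi * r
Circumference = 2 * pi * 5
Circumference = 31.42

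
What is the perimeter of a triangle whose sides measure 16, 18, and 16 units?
Perimeter = sum of all sides
Perimeter = 16 + 18 + 16
Perimeter = 50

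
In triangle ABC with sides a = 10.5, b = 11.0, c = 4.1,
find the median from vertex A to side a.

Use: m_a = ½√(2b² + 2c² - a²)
m_a = ½√(2·11.0² + 2·4.1² - 10.5²)
m_a = ½√(242 + 33.62 - 110.25) = ½√165.37 = 6.43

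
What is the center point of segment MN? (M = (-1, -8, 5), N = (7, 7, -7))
Midpoint = ((-1+7)/2, (-8+7)/2, (5-7)/2) = (3, -0.5, -1)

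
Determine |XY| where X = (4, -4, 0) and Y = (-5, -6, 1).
d = √[(-9)² + (-2)² + (1)²] = √86 = 9.274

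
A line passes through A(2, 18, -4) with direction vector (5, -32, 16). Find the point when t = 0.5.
P(0.5) = (2 + 5(0.5), 18 + (-32)(0.5), -4 + 16(0.5)) = (4.5, 2, 4)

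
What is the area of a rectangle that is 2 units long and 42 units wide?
Area = length * width
Area = 2 * 42
Area = 84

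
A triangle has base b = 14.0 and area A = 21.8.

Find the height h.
A = ½bh  →  h = 2A/b
h = 2·21.8/14.0 = 3.114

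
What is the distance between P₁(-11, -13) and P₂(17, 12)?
Using the distance formula: d = sqrt((x₂-x₁)² + (y₂-y₁)²)
dx = 17 - (-11) = 28
dy = 12 - (-13) = 25
d = sqrt(28² + 25²) = sqrt(784 + 625) = sqrt(1409) = 37.54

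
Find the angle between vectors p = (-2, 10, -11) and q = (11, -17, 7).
p·q = -269, |p|² = 225, |q|² = 459
cos θ = -269/√103275 ≈ -0.8371
θ ≈ 146.8°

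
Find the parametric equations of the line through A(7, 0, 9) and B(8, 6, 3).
Direction vector d = B - A = (1, 6, -6)
x = 7 + t, y = 0 + 6t, z = 9 - 6t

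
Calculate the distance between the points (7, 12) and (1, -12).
Using the distance formula: d = sqrt((x₂-x₁)² + (y₂-y₁)²)
dx = 1 - 7 = -6
dy = (-12) - 12 = -24
d = sqrt((-6)² + (-24)²) = sqrt(36 + 576) = sqrt(612) = 24.74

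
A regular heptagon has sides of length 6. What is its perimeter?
Perimeter = number of sides * side length
Perimeter = 7 * 6
Perimeter = 42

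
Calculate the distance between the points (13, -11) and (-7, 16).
Using the distance formula: d = sqrt((x₂-x₁)² + (y₂-y₁)²)
dx = (-7) - 13 = -20
dy = 16 - (-11) = 27
d = sqrt((-20)² + 27²) = sqrt(400 + 729) = sqrt(1129) = 33.60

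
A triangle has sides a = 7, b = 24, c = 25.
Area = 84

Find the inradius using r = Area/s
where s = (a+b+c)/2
s = (7+24+25)/2 = 28
r = Area/s = 84/28 = 3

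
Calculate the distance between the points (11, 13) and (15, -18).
Using the distance formula: d = sqrt((x₂-x₁)² + (y₂-y₁)²)
dx = 15 - 11 = 4
dy = (-18) - 13 = -31
d = sqrt(4² + (-31)²) = sqrt(16 + 961) = sqrt(977) = 31.26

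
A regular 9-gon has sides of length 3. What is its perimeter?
Perimeter = number of sides * side length
Perimeter = 9 * 3
Perimeter = 27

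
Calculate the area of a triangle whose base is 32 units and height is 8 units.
Area = (1/2) * base * height
Area = (1/2) * 32 * 8
Area = 128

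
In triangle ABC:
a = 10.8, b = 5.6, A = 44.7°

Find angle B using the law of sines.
sin(B)/b = sin(A)/a
sin(B) = b·sin(A)/a = 5.6·sin(44.7°)/10.8 = 0.364723
B = arcsin(0.364723) = 21.39°  (b ≤ a, so B ≤ A and the acute solution is unique)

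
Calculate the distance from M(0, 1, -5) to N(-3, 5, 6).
d = √[(-3)² + (4)² + (11)²] = √146 = 12.08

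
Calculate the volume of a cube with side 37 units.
Volume = s³
Volume = 37³
Volume = 50653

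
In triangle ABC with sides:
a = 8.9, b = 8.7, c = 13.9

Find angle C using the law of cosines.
cos(C) = (a² + b² - c²)/(2ab)
cos(C) = (8.9² + 8.7² - 13.9²)/(2·8.9·8.7) = -38.31/154.86 = -0.247385
C = arccos(-0.247385) = 104.3°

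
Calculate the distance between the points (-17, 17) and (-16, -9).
Using the distance formula: d = sqrt((x₂-x₁)² + (y₂-y₁)²)
dx = (-16) - (-17) = 1
dy = (-9) - 17 = -26
d = sqrt(1² + (-26)²) = sqrt(1 + 676) = sqrt(677) = 26.02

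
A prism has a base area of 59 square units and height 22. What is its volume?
Volume = base area * height
Volume = 59 * 22
Volume = 1298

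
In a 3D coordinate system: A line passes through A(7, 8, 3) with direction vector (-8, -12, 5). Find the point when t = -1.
P(-1) = (7 + (-8)(-1), 8 + (-12)(-1), 3 + 5(-1)) = (15, 20, -2)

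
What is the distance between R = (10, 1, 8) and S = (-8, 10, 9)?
d = √[(-18)² + (9)² + (1)²] = √406 = 20.15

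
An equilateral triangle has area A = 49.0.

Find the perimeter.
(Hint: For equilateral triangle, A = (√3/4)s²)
A = (√3/4)s²  →  s² = 4A/√3 = 4·49.0/√3 = 113.161
s = 10.6377
Perimeter = 3s = 31.91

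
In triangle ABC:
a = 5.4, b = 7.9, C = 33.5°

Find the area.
Using A = ½ab·sin(C):
A = ½·5.4·7.9·sin(33.5°) = ½·42.66·0.551937 = 11.77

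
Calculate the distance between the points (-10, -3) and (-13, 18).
Using the distance formula: d = sqrt((x₂-x₁)² + (y₂-y₁)²)
dx = (-13) - (-10) = -3
dy = 18 - (-3) = 21
d = sqrt((-3)² + 21²) = sqrt(9 + 441) = sqrt(450) = 21.21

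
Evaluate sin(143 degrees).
sin(143 degrees) = 0.6018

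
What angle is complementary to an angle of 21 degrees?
Complementary angles sum to 90 degrees.
Other angle = 90 - 21
Other angle = 69 degrees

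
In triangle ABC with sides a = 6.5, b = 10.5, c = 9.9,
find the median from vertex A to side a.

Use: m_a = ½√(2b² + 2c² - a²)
m_a = ½√(2·10.5² + 2·9.9² - 6.5²)
m_a = ½√(220.5 + 196.02 - 42.25) = ½√374.27 = 9.673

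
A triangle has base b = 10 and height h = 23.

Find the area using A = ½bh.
A = ½·10·23 = 115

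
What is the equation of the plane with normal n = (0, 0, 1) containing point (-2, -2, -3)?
d = n·P = (0)(-2) + (0)(-2) + (1)(-3) = -3
Plane: z = -3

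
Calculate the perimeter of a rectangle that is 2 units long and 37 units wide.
Perimeter = 2 * (length + width)
Perimeter = 2 * (2 + 37)
Perimeter = 2 * 39
Perimeter = 78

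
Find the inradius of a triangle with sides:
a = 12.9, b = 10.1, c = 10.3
s = (a+b+c)/2 = (12.9+10.1+10.3)/2 = 16.65
Area = √(s(s-a)(s-b)(s-c)) = √(16.65·3.75·6.55·6.35) = 50.9601
r = Area/s = 50.9601/16.65 = 3.061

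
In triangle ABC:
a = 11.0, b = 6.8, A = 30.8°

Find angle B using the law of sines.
sin(B)/b = sin(A)/a
sin(B) = b·sin(A)/a = 6.8·sin(30.8°)/11.0 = 0.316536
B = arcsin(0.316536) = 18.45°  (b ≤ a, so B ≤ A and the acute solution is unique)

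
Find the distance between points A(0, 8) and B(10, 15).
Using the distance formula: d = sqrt((x₂-x₁)² + (y₂-y₁)²)
dx = 10 - 0 = 10
dy = 15 - 8 = 7
d = sqrt(10² + 7²) = sqrt(100 + 49) = sqrt(149) = 12.21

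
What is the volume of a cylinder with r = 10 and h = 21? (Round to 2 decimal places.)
Volume = pi * r² * h
Volume = pi * 10² * 21
Volume = pi * 100 * 21
Volume = pi * 2100
Volume = 6597.34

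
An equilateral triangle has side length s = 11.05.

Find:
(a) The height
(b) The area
(a) Height h = s·√3/2 = 11.05·√3/2 = 9.57
(b) Area = (√3/4)·s² = (√3/4)·11.05² = (√3/4)·122.103 = 52.87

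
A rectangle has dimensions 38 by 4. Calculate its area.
Area = length * width
Area = 38 * 4
Area = 152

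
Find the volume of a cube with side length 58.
Volume = s³
Volume = 58³
Volume = 195112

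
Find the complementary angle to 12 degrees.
Complementary angles sum to 90 degrees.
Other angle = 90 - 12
Other angle = 78 degrees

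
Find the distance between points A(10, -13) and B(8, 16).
Using the distance formula: d = sqrt((x₂-x₁)² + (y₂-y₁)²)
dx = 8 - 10 = -2
dy = 16 - (-13) = 29
d = sqrt((-2)² + 29²) = sqrt(4 + 841) = sqrt(845) = 29.07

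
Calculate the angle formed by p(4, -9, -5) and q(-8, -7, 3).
p·q = 16, |p|² = 122, |q|² = 122
cos θ = 16/√14884 ≈ 0.1311
θ ≈ 82.46°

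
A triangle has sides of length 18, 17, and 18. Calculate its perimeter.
Perimeter = sum of all sides
Perimeter = 18 + 17 + 18
Perimeter = 53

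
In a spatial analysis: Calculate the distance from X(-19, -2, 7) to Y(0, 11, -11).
d = √[(19)² + (13)² + (-18)²] = √854 = 29.22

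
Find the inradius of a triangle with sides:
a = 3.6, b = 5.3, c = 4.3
s = (a+b+c)/2 = (3.6+5.3+4.3)/2 = 6.6
Area = √(s(s-a)(s-b)(s-c)) = √(6.6·3·1.3·2.3) = 7.69428
r = Area/s = 7.69428/6.6 = 1.166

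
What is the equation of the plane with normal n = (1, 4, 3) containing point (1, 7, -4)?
d = n·P = (1)(1) + (4)(7) + (3)(-4) = 17
Plane: x + 4y + 3z = 17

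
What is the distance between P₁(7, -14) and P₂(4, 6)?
Using the distance formula: d = sqrt((x₂-x₁)² + (y₂-y₁)²)
dx = 4 - 7 = -3
dy = 6 - (-14) = 20
d = sqrt((-3)² + 20²) = sqrt(9 + 400) = sqrt(409) = 20.22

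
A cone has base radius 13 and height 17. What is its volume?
Volume = (1/3) * pi * r² * h
Volume = (1/3) * pi * 13² * 17
Volume = (1/3) * pi * 169 * 17
Volume = (1/3) * pi * 2873
Volume = 3008.60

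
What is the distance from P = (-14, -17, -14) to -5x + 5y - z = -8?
d = |(-5)(-14) + 5(-17) + (-1)(-14) - (-8)| / √((-5)² + 5² + (-1)²) = 7/√51 = 0.9802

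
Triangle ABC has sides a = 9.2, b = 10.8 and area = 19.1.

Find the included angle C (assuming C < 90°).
Area = ½ab·sin(C)  →  sin(C) = 2·Area/(ab)
sin(C) = 2·19.1/(9.2·10.8) = 0.384461
C = arcsin(0.384461) = 22.61°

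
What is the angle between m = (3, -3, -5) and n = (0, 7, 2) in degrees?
m·n = -31, |m|² = 43, |n|² = 53
cos θ = -31/√2279 ≈ -0.6494
θ ≈ 130.5°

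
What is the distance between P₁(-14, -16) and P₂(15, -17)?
Using the distance formula: d = sqrt((x₂-x₁)² + (y₂-y₁)²)
dx = 15 - (-14) = 29
dy = (-17) - (-16) = -1
d = sqrt(29² + (-1)²) = sqrt(841 + 1) = sqrt(842) = 29.02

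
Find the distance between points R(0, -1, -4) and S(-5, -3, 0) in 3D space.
d = √[(-5)² + (-2)² + (4)²] = √45 = 6.708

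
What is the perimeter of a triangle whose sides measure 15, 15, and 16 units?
Perimeter = sum of all sides
Perimeter = 15 + 15 + 16
Perimeter = 46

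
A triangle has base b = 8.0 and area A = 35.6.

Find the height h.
A = ½bh  →  h = 2A/b
h = 2·35.6/8.0 = 8.9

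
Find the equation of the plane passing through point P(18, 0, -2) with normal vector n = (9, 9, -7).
d = n·P = (9)(18) + (9)(0) + (-7)(-2) = 176
Plane: 9x + 9y - 7z = 176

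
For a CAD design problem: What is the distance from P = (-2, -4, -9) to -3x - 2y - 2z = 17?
d = |(-3)(-2) + (-2)(-4) + (-2)(-9) - (17)| / √((-3)² + (-2)² + (-2)²) = 15/√17 = 3.638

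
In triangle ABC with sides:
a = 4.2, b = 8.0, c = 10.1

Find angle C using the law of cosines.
cos(C) = (a² + b² - c²)/(2ab)
cos(C) = (4.2² + 8.0² - 10.1²)/(2·4.2·8.0) = -20.37/67.2 = -0.303125
C = arccos(-0.303125) = 107.6°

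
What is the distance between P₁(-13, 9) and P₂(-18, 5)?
Using the distance formula: d = sqrt((x₂-x₁)² + (y₂-y₁)²)
dx = (-18) - (-13) = -5
dy = 5 - 9 = -4
d = sqrt((-5)² + (-4)²) = sqrt(25 + 16) = sqrt(41) = 6.40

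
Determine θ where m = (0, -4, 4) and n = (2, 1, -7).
m·n = -32, |m|² = 32, |n|² = 54
cos θ = -32/√1728 ≈ -0.7698
θ ≈ 140.3°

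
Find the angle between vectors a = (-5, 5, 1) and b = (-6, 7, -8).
a·b = 57, |a|² = 51, |b|² = 149
cos θ = 57/√7599 ≈ 0.6539
θ ≈ 49.17°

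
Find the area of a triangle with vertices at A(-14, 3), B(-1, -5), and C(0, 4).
Using the coordinate formula: Area = (1/2)|x₁(y₂-y₃) + x₂(y₃-y₁) + x₃(y₁-y₂)|
Area = (1/2)|(-14)((-5)-4) + (-1)(4-3) + 0(3-(-5))|
Area = (1/2)|(-14)*(-9) + (-1)*1 + 0*8|
Area = (1/2)|126 + (-1) + 0|
Area = (1/2)*125 = 62.50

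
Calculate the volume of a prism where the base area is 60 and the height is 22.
Volume = base area * height
Volume = 60 * 22
Volume = 1320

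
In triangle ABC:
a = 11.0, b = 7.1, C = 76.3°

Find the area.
Using A = ½ab·sin(C):
A = ½·11.0·7.1·sin(76.3°) = ½·78.1·0.971549 = 37.94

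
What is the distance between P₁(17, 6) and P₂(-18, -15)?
Using the distance formula: d = sqrt((x₂-x₁)² + (y₂-y₁)²)
dx = (-18) - 17 = -35
dy = (-15) - 6 = -21
d = sqrt((-35)² + (-21)²) = sqrt(1225 + 441) = sqrt(1666) = 40.82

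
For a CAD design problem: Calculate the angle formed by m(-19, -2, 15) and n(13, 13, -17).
m·n = -528, |m|² = 590, |n|² = 627
cos θ = -528/√369930 ≈ -0.8681
θ ≈ 150.2°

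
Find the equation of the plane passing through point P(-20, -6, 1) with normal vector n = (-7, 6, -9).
d = n·P = (-7)(-20) + (6)(-6) + (-9)(1) = 95
Plane: -7x + 6y - 9z = 95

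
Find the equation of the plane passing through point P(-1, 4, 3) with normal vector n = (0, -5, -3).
d = n·P = (0)(-1) + (-5)(4) + (-3)(3) = -29
Plane: -5y - 3z = -29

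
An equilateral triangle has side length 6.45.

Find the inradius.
For an equilateral triangle, r = s/(2√3) where s is the side.
r = 6.45/(2√3) = 6.45/3.464102 = 1.862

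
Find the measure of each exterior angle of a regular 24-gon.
Exterior angle of a regular n-gon = 360/n
Exterior angle = 360/24
Exterior angle = 15 degrees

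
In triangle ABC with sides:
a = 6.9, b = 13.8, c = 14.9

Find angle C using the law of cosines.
cos(C) = (a² + b² - c²)/(2ab)
cos(C) = (6.9² + 13.8² - 14.9²)/(2·6.9·13.8) = 16.04/190.44 = 0.084226
C = arccos(0.084226) = 85.17°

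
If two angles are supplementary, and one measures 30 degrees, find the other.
Supplementary angles sum to 180 degrees.
Other angle = 180 - 30
Other angle = 150 degrees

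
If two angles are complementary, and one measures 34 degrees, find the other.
Complementary angles sum to 90 degrees.
Other angle = 90 - 34
Other angle = 56 degrees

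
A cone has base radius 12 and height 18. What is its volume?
Volume = (1/3) * pi * r² * h
Volume = (1/3) * pi * 12² * 18
Volume = (1/3) * pi * 144 * 18
Volume = (1/3) * pi * 2592
Volume = 2714.34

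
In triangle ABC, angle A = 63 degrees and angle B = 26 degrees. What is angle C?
Sum of angles in a triangle = 180 degrees
Third angle = 180 - 63 - 26
Third angle = 91 degrees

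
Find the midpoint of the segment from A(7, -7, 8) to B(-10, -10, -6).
Midpoint = ((7-10)/2, (-7-10)/2, (8-6)/2) = (-1.5, -8.5, 1)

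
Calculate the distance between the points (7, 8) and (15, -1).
Using the distance formula: d = sqrt((x₂-x₁)² + (y₂-y₁)²)
dx = 15 - 7 = 8
dy = (-1) - 8 = -9
d = sqrt(8² + (-9)²) = sqrt(64 + 81) = sqrt(145) = 12.04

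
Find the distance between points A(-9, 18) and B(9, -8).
Using the distance formula: d = sqrt((x₂-x₁)² + (y₂-y₁)²)
dx = 9 - (-9) = 18
dy = (-8) - 18 = -26
d = sqrt(18² + (-26)²) = sqrt(324 + 676) = sqrt(1000) = 31.62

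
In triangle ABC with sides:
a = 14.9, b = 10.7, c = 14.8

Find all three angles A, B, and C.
By the law of cosines:
cos(A) = (b² + c² - a²)/(2bc) = 0.352109  →  A = 69.38°
cos(B) = (a² + c² - b²)/(2ac) = 0.740432  →  B = 42.23°
cos(C) = (a² + b² - c²)/(2ab) = 0.368375  →  C = 68.38°
Check: A + B + C = 180.0° ✓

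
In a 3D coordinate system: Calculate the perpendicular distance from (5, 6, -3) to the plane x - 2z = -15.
d = |1(5) + 0(6) + (-2)(-3) - (-15)| / √(1² + 0² + (-2)²) = 26/√5 = 11.63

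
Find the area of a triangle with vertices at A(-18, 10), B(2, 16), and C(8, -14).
Using the coordinate formula: Area = (1/2)|x₁(y₂-y₃) + x₂(y₃-y₁) + x₃(y₁-y₂)|
Area = (1/2)|(-18)(16-(-14)) + 2((-14)-10) + 8(10-16)|
Area = (1/2)|(-18)*30 + 2*(-24) + 8*(-6)|
Area = (1/2)|(-540) + (-48) + (-48)|
Area = (1/2)*636 = 318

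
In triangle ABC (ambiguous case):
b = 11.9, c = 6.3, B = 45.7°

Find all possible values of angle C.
sin(C)/c = sin(B)/b  →  sin(C) = c·sin(B)/b = 6.3·sin(45.7°)/11.9 = 0.378896
C₁ = arcsin(0.378896) = 22.27°,  C₂ = 180° - C₁ = 157.73°
Check C₂: A = 180° - 45.7° - 157.73° = -23.43° ≤ 0, rejected
C = 22.27° (one solution)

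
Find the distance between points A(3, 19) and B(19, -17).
Using the distance formula: d = sqrt((x₂-x₁)² + (y₂-y₁)²)
dx = 19 - 3 = 16
dy = (-17) - 19 = -36
d = sqrt(16² + (-36)²) = sqrt(256 + 1296) = sqrt(1552) = 39.40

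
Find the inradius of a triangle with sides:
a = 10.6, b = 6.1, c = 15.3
s = (a+b+c)/2 = (10.6+6.1+15.3)/2 = 16
Area = √(s(s-a)(s-b)(s-c)) = √(16·5.4·9.9·0.7) = 24.4694
r = Area/s = 24.4694/16 = 1.529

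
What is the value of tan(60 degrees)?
tan(60 degrees) = sqrt(3)
Decimal approximation: 1.7321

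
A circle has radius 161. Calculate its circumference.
Circumference = 2 * pi * r
Circumference = 2 * pi * 161
Circumference = 1011.59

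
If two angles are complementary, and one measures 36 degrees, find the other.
Complementary angles sum to 90 degrees.
Other angle = 90 - 36
Other angle = 54 degrees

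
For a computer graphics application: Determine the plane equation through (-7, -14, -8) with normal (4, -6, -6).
d = n·P = (4)(-7) + (-6)(-14) + (-6)(-8) = 104
Plane: 4x - 6y - 6z = 104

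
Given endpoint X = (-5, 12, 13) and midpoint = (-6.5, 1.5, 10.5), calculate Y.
Y = (2×(-6.5) - (-5), 2×1.5 - 12, 2×10.5 - 13) = (-8, -9, 8)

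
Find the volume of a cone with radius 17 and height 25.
Volume = (1/3) * pi * r² * h
Volume = (1/3) * pi * 17² * 25
Volume = (1/3) * pi * 289 * 25
Volume = (1/3) * pi * 7225
Volume = 7566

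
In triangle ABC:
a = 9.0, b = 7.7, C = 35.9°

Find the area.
Using A = ½ab·sin(C):
A = ½·9.0·7.7·sin(35.9°) = ½·69.3·0.586372 = 20.32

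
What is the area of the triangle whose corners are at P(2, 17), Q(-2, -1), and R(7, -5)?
Using the coordinate formula: Area = (1/2)|x₁(y₂-y₃) + x₂(y₃-y₁) + x₃(y₁-y₂)|
Area = (1/2)|2((-1)-(-5)) + (-2)((-5)-17) + 7(17-(-1))|
Area = (1/2)|2*4 + (-2)*(-22) + 7*18|
Area = (1/2)|8 + 44 + 126|
Area = (1/2)*178 = 89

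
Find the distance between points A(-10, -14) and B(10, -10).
Using the distance formula: d = sqrt((x₂-x₁)² + (y₂-y₁)²)
dx = 10 - (-10) = 20
dy = (-10) - (-14) = 4
d = sqrt(20² + 4²) = sqrt(400 + 16) = sqrt(416) = 20.40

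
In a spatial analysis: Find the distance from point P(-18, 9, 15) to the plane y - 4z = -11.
d = |0(-18) + 1(9) + (-4)(15) - (-11)| / √(0² + 1² + (-4)²) = 40/√17 = 9.701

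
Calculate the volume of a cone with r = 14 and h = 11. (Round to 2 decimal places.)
Volume = (1/3) * pi * r² * h
Volume = (1/3) * pi * 14² * 11
Volume = (1/3) * pi * 196 * 11
Volume = (1/3) * pi * 2156
Volume = 2257.76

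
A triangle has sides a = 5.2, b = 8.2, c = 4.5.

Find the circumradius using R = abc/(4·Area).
s = (a+b+c)/2 = 8.95
Area = √(s(s-a)(s-b)(s-c)) = √(8.95·3.75·0.75·4.45) = 10.5837
R = abc/(4·Area) = (5.2·8.2·4.5)/(4·10.5837) = 191.88/42.3348 = 4.532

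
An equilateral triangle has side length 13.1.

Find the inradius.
For an equilateral triangle, r = s/(2√3) where s is the side.
r = 13.1/(2√3) = 13.1/3.464102 = 3.782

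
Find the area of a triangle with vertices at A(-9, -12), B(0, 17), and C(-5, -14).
Using the coordinate formula: Area = (1/2)|x₁(y₂-y₃) + x₂(y₃-y₁) + x₃(y₁-y₂)|
Area = (1/2)|(-9)(17-(-14)) + 0((-14)-(-12)) + (-5)((-12)-17)|
Area = (1/2)|(-9)*31 + 0*(-2) + (-5)*(-29)|
Area = (1/2)|(-279) + 0 + 145|
Area = (1/2)*134 = 67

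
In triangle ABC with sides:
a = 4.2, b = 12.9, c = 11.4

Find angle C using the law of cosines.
cos(C) = (a² + b² - c²)/(2ab)
cos(C) = (4.2² + 12.9² - 11.4²)/(2·4.2·12.9) = 54.09/108.36 = 0.499169
C = arccos(0.499169) = 60.05°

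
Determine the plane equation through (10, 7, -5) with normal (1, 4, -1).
d = n·P = (1)(10) + (4)(7) + (-1)(-5) = 43
Plane: x + 4y - z = 43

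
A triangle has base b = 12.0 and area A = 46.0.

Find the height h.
A = ½bh  →  h = 2A/b
h = 2·46.0/12.0 = 7.667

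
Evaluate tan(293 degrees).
tan(293 degrees) = -2.3559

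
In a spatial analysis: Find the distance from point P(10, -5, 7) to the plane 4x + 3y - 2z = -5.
d = |4(10) + 3(-5) + (-2)(7) - (-5)| / √(4² + 3² + (-2)²) = 16/√29 = 2.971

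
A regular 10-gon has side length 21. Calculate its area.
For a regular 10-gon with side length s = 21:
Apothem a = s / (2*tan(pi/10)) = 21 / (2*tan(pi/10)) ≈ 32.3157
Perimeter P = 10 * 21 = 210
Area = (1/2) * P * a = (1/2) * 210 * 32.3157 = 3393.15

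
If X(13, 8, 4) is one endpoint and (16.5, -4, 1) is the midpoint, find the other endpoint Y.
Y = (2×16.5 - 13, 2×(-4) - 8, 2×1 - 4) = (20, -16, -2)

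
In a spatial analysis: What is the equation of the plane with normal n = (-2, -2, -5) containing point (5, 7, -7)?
d = n·P = (-2)(5) + (-2)(7) + (-5)(-7) = 11
Plane: -2x - 2y - 5z = 11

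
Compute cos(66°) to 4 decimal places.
cos(66 degrees) = 0.4067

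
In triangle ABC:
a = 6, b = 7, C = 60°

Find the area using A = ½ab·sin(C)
A = ½·6·7·sin(60°) = ½·42·0.866025 = 18.19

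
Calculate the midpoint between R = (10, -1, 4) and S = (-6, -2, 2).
Midpoint = ((10-6)/2, (-1-2)/2, (4+2)/2) = (2, -1.5, 3)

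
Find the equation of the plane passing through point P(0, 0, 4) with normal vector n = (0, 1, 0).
d = n·P = (0)(0) + (1)(0) + (0)(4) = 0
Plane: y = 0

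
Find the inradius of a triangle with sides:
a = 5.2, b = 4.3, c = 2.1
s = (a+b+c)/2 = (5.2+4.3+2.1)/2 = 5.8
Area = √(s(s-a)(s-b)(s-c)) = √(5.8·0.6·1.5·3.7) = 4.39477
r = Area/s = 4.39477/5.8 = 0.7577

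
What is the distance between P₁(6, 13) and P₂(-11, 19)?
Using the distance formula: d = sqrt((x₂-x₁)² + (y₂-y₁)²)
dx = (-11) - 6 = -17
dy = 19 - 13 = 6
d = sqrt((-17)² + 6²) = sqrt(289 + 36) = sqrt(325) = 18.03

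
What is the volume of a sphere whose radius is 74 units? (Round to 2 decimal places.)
Volume = (4/3) * pi * r³
Volume = (4/3) * pi * 74³
Volume = (4/3) * pi * 405224
Volume = 1697398.32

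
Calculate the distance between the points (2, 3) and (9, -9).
Using the distance formula: d = sqrt((x₂-x₁)² + (y₂-y₁)²)
dx = 9 - 2 = 7
dy = (-9) - 3 = -12
d = sqrt(7² + (-12)²) = sqrt(49 + 144) = sqrt(193) = 13.89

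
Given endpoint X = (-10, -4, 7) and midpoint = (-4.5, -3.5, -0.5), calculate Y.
Y = (2×(-4.5) - (-10), 2×(-3.5) - (-4), 2×(-0.5) - 7) = (1, -3, -8)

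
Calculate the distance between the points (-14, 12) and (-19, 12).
Using the distance formula: d = sqrt((x₂-x₁)² + (y₂-y₁)²)
dx = (-19) - (-14) = -5
dy = 12 - 12 = 0
d = sqrt((-5)² + 0²) = sqrt(25 + 0) = sqrt(25) = 5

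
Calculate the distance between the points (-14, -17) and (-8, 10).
Using the distance formula: d = sqrt((x₂-x₁)² + (y₂-y₁)²)
dx = (-8) - (-14) = 6
dy = 10 - (-17) = 27
d = sqrt(6² + 27²) = sqrt(36 + 729) = sqrt(765) = 27.66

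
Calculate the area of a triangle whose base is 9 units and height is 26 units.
Area = (1/2) * base * height
Area = (1/2) * 9 * 26
Area = 117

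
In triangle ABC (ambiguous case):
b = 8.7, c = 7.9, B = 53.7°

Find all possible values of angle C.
sin(C)/c = sin(B)/b  →  sin(C) = c·sin(B)/b = 7.9·sin(53.7°)/8.7 = 0.731820
C₁ = arcsin(0.731820) = 47.04°,  C₂ = 180° - C₁ = 132.96°
Check C₂: A = 180° - 53.7° - 132.96° = -6.66° ≤ 0, rejected
C = 47.04° (one solution)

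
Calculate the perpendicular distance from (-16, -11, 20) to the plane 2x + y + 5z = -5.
d = |2(-16) + 1(-11) + 5(20) - (-5)| / √(2² + 1² + 5²) = 62/√30 = 11.32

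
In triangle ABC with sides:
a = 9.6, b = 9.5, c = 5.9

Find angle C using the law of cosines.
cos(C) = (a² + b² - c²)/(2ab)
cos(C) = (9.6² + 9.5² - 5.9²)/(2·9.6·9.5) = 147.6/182.4 = 0.809211
C = arccos(0.809211) = 35.98°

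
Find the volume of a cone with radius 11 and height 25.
Volume = (1/3) * pi * r² * h
Volume = (1/3) * pi * 11² * 25
Volume = (1/3) * pi * 121 * 25
Volume = (1/3) * pi * 3025
Volume = 3167.77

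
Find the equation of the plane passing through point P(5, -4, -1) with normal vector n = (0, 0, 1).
d = n·P = (0)(5) + (0)(-4) + (1)(-1) = -1
Plane: z = -1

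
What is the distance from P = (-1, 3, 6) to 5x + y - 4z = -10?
d = |5(-1) + 1(3) + (-4)(6) - (-10)| / √(5² + 1² + (-4)²) = 16/√42 = 2.469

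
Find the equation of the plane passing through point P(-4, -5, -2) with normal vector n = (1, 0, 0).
d = n·P = (1)(-4) + (0)(-5) + (0)(-2) = -4
Plane: x = -4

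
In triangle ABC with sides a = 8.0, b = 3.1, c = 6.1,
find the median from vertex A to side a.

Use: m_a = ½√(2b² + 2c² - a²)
m_a = ½√(2·3.1² + 2·6.1² - 8.0²)
m_a = ½√(19.22 + 74.42 - 64) = ½√29.64 = 2.722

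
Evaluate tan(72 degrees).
tan(72 degrees) = 3.0777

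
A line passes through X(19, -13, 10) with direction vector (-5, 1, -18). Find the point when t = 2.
P(2) = (19 + (-5)(2), -13 + 1(2), 10 + (-18)(2)) = (9, -11, -26)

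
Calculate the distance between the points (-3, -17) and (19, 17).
Using the distance formula: d = sqrt((x₂-x₁)² + (y₂-y₁)²)
dx = 19 - (-3) = 22
dy = 17 - (-17) = 34
d = sqrt(22² + 34²) = sqrt(484 + 1156) = sqrt(1640) = 40.50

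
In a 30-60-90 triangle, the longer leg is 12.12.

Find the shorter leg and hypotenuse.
In a 30-60-90 triangle, sides are in ratio 1 : √3 : 2.
Long leg = short leg·√3  →  short leg = 12.12/√3 = 6.997
Hypotenuse = 2·(short leg) = 2·12.12/√3 = 13.99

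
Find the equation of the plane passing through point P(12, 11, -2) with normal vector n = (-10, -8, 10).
d = n·P = (-10)(12) + (-8)(11) + (10)(-2) = -228
Plane: -10x - 8y + 10z = -228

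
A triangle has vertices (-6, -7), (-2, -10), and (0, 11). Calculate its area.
Using the coordinate formula: Area = (1/2)|x₁(y₂-y₃) + x₂(y₃-y₁) + x₃(y₁-y₂)|
Area = (1/2)|(-6)((-10)-11) + (-2)(11-(-7)) + 0((-7)-(-10))|
Area = (1/2)|(-6)*(-21) + (-2)*18 + 0*3|
Area = (1/2)|126 + (-36) + 0|
Area = (1/2)*90 = 45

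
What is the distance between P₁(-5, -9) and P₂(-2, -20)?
Using the distance formula: d = sqrt((x₂-x₁)² + (y₂-y₁)²)
dx = (-2) - (-5) = 3
dy = (-20) - (-9) = -11
d = sqrt(3² + (-11)²) = sqrt(9 + 121) = sqrt(130) = 11.40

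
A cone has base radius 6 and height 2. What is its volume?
Volume = (1/3) * pi * r² * h
Volume = (1/3) * pi * 6² * 2
Volume = (1/3) * pi * 36 * 2
Volume = (1/3) * pi * 72
Volume = 75.40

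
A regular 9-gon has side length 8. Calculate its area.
For a regular 9-gon with side length s = 8:
Apothem a = s / (2*tan(pi/9)) = 8 / (2*tan(pi/9)) ≈ 10.9899
Perimeter P = 9 * 8 = 72
Area = (1/2) * P * a = (1/2) * 72 * 10.9899 = 395.64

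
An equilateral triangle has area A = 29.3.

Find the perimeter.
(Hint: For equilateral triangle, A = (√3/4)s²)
A = (√3/4)s²  →  s² = 4A/√3 = 4·29.3/√3 = 67.6655
s = 8.2259
Perimeter = 3s = 24.68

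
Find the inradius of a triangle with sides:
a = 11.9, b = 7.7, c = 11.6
s = (a+b+c)/2 = (11.9+7.7+11.6)/2 = 15.6
Area = √(s(s-a)(s-b)(s-c)) = √(15.6·3.7·7.9·4) = 42.7078
r = Area/s = 42.7078/15.6 = 2.738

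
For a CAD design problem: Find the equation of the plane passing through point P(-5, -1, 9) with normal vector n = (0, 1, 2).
d = n·P = (0)(-5) + (1)(-1) + (2)(9) = 17
Plane: y + 2z = 17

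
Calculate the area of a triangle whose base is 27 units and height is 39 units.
Area = (1/2) * base * height
Area = (1/2) * 27 * 39
Area = 526.50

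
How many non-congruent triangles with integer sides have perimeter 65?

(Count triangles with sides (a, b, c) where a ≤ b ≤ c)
With a ≤ b ≤ c and a + b + c = 65, the triangle inequality a + b > c gives c < 65/2, so c ≤ 32.
Iterate a from 1 to ⌊p/3⌋ = 21; for each a, b ranges from a to ⌊(p−a)/2⌋ with c = p − a − b, keeping only c ≥ b.
Triples: (1, 32, 32), (2, 31, 32), (3, 30, 32), …
Count = 96 triangles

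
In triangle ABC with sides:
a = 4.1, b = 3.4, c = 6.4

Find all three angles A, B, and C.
By the law of cosines:
cos(A) = (b² + c² - a²)/(2bc) = 0.820542  →  A = 34.86°
cos(B) = (a² + c² - b²)/(2ac) = 0.880526  →  B = 28.29°
cos(C) = (a² + b² - c²)/(2ab) = -0.451578  →  C = 116.8°
Check: A + B + C = 180.0° ✓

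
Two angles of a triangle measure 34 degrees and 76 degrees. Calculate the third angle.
Sum of angles in a triangle = 180 degrees
Third angle = 180 - 34 - 76
Third angle = 70 degrees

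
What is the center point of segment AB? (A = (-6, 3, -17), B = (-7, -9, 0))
Midpoint = ((-6-7)/2, (3-9)/2, (-17+0)/2) = (-6.5, -3, -8.5)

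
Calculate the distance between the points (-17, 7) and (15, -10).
Using the distance formula: d = sqrt((x₂-x₁)² + (y₂-y₁)²)
dx = 15 - (-17) = 32
dy = (-10) - 7 = -17
d = sqrt(32² + (-17)²) = sqrt(1024 + 289) = sqrt(1313) = 36.24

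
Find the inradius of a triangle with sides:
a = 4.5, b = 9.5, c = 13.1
s = (a+b+c)/2 = (4.5+9.5+13.1)/2 = 13.55
Area = √(s(s-a)(s-b)(s-c)) = √(13.55·9.05·4.05·0.45) = 14.9495
r = Area/s = 14.9495/13.55 = 1.103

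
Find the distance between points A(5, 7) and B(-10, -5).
Using the distance formula: d = sqrt((x₂-x₁)² + (y₂-y₁)²)
dx = (-10) - 5 = -15
dy = (-5) - 7 = -12
d = sqrt((-15)² + (-12)²) = sqrt(225 + 144) = sqrt(369) = 19.21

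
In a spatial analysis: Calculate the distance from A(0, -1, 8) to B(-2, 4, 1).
d = √[(-2)² + (5)² + (-7)²] = √78 = 8.832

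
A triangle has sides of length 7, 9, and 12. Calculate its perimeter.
Perimeter = sum of all sides
Perimeter = 7 + 9 + 12
Perimeter = 28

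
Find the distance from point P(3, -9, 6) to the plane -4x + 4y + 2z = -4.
d = |(-4)(3) + 4(-9) + 2(6) - (-4)| / √((-4)² + 4² + 2²) = 32/√36 = 5.333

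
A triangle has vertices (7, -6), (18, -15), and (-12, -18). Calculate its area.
Using the coordinate formula: Area = (1/2)|x₁(y₂-y₃) + x₂(y₃-y₁) + x₃(y₁-y₂)|
Area = (1/2)|7((-15)-(-18)) + 18((-18)-(-6)) + (-12)((-6)-(-15))|
Area = (1/2)|7*3 + 18*(-12) + (-12)*9|
Area = (1/2)|21 + (-216) + (-108)|
Area = (1/2)*303 = 151.50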